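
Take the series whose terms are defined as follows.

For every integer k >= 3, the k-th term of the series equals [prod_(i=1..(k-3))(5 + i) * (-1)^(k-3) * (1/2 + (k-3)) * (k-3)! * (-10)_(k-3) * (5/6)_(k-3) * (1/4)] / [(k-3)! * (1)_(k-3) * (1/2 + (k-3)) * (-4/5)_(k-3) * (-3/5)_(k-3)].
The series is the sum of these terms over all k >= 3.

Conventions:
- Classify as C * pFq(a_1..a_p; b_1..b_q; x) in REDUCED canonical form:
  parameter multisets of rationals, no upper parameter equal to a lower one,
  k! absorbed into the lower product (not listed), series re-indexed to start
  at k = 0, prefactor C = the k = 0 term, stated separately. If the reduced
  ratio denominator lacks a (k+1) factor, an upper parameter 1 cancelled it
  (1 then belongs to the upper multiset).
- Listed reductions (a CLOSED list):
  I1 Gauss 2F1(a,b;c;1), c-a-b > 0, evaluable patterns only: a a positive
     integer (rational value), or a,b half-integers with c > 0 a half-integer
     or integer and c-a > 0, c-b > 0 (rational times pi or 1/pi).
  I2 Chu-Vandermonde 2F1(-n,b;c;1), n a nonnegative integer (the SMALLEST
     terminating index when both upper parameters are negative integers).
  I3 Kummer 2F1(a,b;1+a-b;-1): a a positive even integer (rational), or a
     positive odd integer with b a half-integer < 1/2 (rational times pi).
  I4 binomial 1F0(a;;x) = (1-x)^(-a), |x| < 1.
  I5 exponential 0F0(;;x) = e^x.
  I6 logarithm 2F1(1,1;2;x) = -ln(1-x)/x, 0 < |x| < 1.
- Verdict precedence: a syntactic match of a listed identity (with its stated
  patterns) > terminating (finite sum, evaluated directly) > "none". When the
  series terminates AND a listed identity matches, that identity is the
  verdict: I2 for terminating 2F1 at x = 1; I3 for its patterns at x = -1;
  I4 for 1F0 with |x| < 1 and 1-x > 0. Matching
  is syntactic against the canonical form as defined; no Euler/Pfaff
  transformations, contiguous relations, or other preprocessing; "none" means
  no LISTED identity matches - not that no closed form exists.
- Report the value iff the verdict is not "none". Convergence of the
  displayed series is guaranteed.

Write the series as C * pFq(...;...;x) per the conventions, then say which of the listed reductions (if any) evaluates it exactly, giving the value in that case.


First insight: with t_0 = 1/4, the running product (prefactor 1/4) telescopes to a rising factorial.
Ratio: r(k) = (-1) * (k-10) (k+5/6) (k+6) / [(k-4/5) (k-3/5) (k+1)] - rational; roots negated = parameters, x = (-1), C = 1/4.

The series (x = -1) is 3F2: upper {-10, 5/6, 6}, lower {-4/5, -3/5}, prefactor 1/4. Verdict: terminating - upper -10 stops the sum at k = 10; the 11 terms are added exactly. Exact value: 2439428700954431375674219583/3589595292166520832.


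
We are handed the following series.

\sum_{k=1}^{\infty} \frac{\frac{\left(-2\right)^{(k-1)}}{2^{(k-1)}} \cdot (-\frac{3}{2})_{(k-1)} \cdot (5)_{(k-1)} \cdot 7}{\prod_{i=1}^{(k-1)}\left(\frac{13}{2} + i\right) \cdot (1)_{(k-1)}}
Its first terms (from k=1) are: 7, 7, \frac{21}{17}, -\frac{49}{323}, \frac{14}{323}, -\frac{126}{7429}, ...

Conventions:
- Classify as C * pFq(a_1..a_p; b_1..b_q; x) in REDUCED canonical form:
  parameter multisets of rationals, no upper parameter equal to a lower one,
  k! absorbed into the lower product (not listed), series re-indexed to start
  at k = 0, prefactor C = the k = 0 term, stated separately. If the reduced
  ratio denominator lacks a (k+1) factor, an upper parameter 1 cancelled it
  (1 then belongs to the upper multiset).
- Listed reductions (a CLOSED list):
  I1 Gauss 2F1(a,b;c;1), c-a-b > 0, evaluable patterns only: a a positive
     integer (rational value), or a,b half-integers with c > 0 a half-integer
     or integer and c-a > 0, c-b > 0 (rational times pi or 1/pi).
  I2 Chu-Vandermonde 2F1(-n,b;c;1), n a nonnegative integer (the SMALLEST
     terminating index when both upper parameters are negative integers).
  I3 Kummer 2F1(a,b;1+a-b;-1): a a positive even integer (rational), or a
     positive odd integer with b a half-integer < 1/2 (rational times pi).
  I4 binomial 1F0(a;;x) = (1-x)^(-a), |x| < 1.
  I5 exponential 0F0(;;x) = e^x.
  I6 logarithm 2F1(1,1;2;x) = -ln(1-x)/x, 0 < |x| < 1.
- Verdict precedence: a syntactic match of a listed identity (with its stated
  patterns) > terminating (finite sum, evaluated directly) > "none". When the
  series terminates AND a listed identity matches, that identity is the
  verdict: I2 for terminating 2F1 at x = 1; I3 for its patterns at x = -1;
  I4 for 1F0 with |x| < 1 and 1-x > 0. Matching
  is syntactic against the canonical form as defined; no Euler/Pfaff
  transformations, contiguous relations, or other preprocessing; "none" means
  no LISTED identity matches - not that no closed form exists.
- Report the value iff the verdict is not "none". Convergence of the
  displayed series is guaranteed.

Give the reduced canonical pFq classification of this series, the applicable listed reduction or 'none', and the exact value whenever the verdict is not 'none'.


Classification (C = 7): 2F1 with upper {-\frac{3}{2}, 5}, lower {\frac{15}{2}}, argument x = -1. Verdict: this is the Kummer evaluation I3 (x = -1; c = \frac{15}{2} equals 1+a-b for upper {-\frac{3}{2}, 5}: listed pattern). Its exact value is \frac{315315}{65536} \cdot \pi.

Key step: t_0 being 7, the lower running product (prefactor 7) is a rising factorial.
Term ratio: r(k) = -1 * (k-\frac{3}{2}) (k+5) / [(k+\frac{15}{2}) (k+1)] - rational in k, leading ratio -1; with t_0 = 7, classification follows.


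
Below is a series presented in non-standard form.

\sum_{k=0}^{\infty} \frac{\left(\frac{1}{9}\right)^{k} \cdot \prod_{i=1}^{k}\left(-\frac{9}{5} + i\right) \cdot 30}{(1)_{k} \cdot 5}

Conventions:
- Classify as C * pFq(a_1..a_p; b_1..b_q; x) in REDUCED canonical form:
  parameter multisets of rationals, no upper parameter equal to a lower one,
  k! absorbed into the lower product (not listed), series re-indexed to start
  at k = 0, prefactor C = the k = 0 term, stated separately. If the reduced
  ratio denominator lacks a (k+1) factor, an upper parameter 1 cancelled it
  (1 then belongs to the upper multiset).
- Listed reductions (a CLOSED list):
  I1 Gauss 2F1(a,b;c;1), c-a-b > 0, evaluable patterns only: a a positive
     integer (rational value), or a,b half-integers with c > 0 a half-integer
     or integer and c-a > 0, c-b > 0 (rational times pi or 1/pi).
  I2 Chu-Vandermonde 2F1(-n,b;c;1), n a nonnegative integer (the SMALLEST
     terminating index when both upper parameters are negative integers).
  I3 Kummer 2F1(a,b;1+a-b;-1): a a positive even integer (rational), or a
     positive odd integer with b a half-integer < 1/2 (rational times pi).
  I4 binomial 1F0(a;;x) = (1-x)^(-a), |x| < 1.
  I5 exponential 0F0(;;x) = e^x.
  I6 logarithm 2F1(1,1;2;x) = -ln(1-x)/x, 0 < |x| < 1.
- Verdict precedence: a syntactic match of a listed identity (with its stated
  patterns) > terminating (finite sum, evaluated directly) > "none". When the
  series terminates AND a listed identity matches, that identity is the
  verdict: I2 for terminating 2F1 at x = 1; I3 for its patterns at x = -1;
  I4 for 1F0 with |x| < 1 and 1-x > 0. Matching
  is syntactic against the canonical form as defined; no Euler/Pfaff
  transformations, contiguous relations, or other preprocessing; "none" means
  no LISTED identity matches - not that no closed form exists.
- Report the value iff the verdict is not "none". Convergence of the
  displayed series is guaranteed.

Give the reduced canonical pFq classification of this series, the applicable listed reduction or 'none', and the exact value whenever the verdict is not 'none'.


This is 6 * 1F0(-\frac{4}{5}; -; \frac{1}{9}) in reduced canonical form. Verdict: the binomial series (I4) applies (the 1F0 binomial series: exponent 4/5, x = \frac{1}{9}). Hence: 6 \cdot \left(\frac{8}{9}\right)^{\frac{4}{5}}.

Key observation: with t_0 = 6, (1)_k (C = 6) is k! itself.
Step ratio: r(k) = \frac{1}{9} * (k-\frac{4}{5}) / [(k+1)] ; factor over Q: parameters, x = \frac{1}{9}, and C = 6.


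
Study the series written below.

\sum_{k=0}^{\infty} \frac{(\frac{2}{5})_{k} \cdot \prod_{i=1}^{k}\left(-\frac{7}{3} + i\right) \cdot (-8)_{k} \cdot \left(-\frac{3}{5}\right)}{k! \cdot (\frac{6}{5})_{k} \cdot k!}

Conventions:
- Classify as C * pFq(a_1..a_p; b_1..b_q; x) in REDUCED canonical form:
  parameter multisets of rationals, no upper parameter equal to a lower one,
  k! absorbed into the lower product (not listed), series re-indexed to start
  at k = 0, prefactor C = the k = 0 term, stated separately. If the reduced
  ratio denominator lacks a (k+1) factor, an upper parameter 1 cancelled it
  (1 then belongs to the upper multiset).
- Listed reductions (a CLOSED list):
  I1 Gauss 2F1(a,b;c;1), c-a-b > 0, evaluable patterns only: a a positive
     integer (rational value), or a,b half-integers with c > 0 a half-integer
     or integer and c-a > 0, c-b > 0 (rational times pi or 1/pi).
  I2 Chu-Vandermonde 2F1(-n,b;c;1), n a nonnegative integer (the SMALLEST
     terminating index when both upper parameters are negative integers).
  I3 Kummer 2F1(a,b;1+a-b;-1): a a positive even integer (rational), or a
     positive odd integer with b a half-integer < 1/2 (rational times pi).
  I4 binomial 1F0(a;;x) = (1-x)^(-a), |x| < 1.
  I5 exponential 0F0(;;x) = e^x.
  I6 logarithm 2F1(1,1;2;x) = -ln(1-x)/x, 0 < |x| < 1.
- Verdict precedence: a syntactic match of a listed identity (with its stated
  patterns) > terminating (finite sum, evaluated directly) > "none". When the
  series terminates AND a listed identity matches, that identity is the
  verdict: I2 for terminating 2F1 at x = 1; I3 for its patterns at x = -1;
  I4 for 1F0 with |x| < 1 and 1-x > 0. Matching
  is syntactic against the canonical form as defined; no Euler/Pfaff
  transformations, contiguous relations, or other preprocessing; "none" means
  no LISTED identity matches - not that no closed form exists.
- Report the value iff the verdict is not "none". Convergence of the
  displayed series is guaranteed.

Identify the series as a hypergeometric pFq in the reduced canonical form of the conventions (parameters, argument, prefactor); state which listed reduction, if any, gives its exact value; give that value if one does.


Prefactor -\frac{3}{5}, argument 1: 3F2 with upper {-8, -\frac{4}{3}, \frac{2}{5}} over lower {1, \frac{6}{5}}. Verdict: terminating (-8 upstairs). 9 nonzero terms in all; added directly. Sum: -\frac{119537572819}{35774442990}.

Key observation: t_0 being -\frac{3}{5}, the denominator's factorial ratio (prefactor -3/5) is a lower Pochhammer.
Adjacent-term ratio: r(k) = 1 * (k-8) (k-\frac{4}{3}) (k+\frac{2}{5}) / [(k+1) (k+\frac{6}{5}) (k+1)] - rational; roots negated = parameters, x = 1, C = -\frac{3}{5}.


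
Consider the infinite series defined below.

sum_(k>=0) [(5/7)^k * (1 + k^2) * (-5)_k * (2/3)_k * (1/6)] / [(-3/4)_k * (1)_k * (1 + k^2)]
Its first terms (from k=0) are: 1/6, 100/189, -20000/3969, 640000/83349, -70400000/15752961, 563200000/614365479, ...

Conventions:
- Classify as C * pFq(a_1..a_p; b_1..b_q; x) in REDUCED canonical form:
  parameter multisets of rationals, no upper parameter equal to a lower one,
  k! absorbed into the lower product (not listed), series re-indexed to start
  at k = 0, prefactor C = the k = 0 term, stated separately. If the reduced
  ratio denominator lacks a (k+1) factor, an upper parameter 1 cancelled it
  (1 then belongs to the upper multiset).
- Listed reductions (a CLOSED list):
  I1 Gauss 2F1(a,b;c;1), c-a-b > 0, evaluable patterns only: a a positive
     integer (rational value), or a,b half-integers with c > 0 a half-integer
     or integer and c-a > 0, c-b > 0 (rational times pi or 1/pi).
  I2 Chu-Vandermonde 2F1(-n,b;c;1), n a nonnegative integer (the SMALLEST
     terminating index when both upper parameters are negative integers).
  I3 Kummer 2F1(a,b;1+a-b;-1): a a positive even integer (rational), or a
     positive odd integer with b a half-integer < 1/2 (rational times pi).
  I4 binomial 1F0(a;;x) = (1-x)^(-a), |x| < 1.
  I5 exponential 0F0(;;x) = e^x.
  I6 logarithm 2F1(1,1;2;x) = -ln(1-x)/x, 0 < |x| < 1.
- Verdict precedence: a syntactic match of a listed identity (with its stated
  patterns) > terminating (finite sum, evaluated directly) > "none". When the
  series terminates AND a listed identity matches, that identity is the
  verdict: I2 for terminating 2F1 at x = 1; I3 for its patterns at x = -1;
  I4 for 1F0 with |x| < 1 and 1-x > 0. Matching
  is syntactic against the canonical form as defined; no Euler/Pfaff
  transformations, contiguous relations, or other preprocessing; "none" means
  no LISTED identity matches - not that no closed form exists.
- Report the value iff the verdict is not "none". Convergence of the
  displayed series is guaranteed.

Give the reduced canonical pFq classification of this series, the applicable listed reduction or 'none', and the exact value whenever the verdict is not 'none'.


Classification (C = 1/6): 2F1 with upper {-5, 2/3}, lower {-3/4}, argument x = 5/7. Verdict: terminating - the sum ends at index 5 because -5 is a negative integer; exact evaluation follows. Exact value: -266649307/1228730958.

The tell: with t_0 = 1/6, (1)_k (prefactor 1/6) is k! itself.
Step ratio: r(k) = (5/7) * (k-5) (k+2/3) / [(k-3/4) (k+1)] - rational in k, leading ratio (5/7); with t_0 = 1/6, classification follows.


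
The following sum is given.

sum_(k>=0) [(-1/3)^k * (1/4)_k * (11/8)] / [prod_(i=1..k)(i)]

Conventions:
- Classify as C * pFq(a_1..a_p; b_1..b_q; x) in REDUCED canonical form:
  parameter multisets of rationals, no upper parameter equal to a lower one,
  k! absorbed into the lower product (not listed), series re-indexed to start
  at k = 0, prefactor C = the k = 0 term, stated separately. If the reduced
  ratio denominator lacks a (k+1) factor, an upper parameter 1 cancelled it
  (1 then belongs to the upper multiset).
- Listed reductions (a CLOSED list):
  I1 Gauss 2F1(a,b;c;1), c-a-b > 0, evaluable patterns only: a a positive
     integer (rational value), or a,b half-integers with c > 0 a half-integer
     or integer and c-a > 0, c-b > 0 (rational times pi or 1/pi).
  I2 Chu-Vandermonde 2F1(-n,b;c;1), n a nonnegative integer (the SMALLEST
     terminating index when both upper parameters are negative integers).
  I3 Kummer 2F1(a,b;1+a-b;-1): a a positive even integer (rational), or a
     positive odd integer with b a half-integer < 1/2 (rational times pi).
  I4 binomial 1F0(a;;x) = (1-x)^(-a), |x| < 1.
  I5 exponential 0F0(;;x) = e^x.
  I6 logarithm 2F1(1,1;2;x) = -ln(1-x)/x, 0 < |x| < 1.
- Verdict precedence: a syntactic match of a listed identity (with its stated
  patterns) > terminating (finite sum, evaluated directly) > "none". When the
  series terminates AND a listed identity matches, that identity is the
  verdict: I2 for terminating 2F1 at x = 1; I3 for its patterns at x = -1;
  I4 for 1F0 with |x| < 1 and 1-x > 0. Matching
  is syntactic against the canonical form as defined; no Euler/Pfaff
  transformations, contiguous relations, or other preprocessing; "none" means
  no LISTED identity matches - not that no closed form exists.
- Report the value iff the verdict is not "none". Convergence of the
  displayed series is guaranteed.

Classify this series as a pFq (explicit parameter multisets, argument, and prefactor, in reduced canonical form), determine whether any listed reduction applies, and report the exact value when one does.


Reduced: x = -1/3, 1F0, upper = {1/4}, lower = {-}, C = 11/8. Verdict at x = -1/3: the I4 binomial reduction matches (the 1F0 binomial series: exponent -1/4, x = -1/3). Value: (11/8) * (4/3)^(-1/4).

Key observation: t_0 = 11/8 here, and the product of the first k integers (prefactor 11/8) is k!.
Step ratio: r(k) = (-1/3) * (k+1/4) / [(k+1)] - rational in k, leading ratio (-1/3); with t_0 = 11/8, classification follows.


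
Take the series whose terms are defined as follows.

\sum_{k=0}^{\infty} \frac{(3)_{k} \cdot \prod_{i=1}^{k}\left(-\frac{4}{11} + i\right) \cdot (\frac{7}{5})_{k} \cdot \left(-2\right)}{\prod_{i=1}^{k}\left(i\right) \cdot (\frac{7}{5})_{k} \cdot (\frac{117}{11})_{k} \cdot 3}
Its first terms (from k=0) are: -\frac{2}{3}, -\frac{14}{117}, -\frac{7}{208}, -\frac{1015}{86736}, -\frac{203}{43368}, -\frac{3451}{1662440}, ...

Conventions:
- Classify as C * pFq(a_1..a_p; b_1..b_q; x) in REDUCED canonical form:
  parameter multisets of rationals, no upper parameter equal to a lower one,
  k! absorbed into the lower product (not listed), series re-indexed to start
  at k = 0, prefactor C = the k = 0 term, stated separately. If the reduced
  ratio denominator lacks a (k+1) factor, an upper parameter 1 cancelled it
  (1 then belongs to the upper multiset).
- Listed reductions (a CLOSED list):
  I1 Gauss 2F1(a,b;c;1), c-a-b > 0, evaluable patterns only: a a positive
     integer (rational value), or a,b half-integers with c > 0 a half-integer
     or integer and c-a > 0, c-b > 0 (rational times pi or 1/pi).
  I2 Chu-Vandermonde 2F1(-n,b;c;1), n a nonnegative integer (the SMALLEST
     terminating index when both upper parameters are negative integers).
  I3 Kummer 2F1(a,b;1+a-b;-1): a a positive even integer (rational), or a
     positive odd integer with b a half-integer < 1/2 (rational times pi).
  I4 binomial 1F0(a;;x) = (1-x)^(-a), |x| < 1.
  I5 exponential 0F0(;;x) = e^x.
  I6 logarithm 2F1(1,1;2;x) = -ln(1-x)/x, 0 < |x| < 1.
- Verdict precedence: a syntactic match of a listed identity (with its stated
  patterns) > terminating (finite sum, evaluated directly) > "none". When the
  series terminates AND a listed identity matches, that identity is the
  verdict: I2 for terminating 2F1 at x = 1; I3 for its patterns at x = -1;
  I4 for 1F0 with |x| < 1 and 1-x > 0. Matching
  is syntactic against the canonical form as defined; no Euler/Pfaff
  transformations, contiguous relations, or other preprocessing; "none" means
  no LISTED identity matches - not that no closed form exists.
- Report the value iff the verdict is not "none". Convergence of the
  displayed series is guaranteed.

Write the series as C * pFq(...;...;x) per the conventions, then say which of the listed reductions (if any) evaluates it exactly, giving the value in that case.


With C = -\frac{2}{3}: the canonical form is 2F1(\frac{7}{11}, 3; \frac{117}{11}; 1). Verdict: Gauss (I1, integer-parameter pattern) matches (x = 1: the Gamma ratio telescopes since c-a-b = 7 > 0 and a = 3 in Z>0). Hence: -\frac{10070}{11979}.

Structural cue: x = 1 and the product of the first k integers (prefactor -2/3) is k!.
Adjacent-term ratio: r(k) = 1 * (k+\frac{7}{11}) (k+3) / [(k+\frac{117}{11}) (k+1)] ; factor over Q: parameters, x = 1, and C = -\frac{2}{3}.


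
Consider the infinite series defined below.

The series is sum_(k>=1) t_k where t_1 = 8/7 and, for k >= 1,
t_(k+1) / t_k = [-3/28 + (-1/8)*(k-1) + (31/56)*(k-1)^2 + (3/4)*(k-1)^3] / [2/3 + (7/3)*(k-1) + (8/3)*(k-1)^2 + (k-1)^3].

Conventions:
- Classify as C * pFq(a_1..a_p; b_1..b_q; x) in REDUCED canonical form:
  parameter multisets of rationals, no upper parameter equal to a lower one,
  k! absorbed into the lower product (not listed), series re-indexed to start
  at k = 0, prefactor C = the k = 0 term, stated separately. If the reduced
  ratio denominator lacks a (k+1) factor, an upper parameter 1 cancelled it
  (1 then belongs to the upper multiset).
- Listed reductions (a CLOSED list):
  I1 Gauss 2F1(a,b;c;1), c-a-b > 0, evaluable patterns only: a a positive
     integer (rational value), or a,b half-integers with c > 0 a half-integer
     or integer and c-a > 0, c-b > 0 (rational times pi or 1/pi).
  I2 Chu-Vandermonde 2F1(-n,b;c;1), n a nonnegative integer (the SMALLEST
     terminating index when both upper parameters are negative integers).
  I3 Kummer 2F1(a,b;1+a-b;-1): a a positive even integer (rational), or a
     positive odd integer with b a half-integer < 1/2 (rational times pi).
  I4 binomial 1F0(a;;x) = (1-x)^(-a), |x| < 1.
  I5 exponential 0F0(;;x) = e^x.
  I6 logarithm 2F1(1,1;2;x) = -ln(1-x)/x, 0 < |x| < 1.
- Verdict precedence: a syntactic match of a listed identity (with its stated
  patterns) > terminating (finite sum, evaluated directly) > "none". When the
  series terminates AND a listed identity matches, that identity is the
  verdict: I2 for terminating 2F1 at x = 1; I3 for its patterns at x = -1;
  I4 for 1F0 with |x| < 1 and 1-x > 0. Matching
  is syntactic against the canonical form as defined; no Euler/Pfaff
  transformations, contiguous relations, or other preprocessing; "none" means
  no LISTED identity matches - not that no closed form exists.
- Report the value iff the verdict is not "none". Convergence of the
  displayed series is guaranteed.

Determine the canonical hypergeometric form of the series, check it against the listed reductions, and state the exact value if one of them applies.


At argument 3/4: a 2F1 with upper {-3/7, 1/2}, lower {1}, scaled by C = 8/7. Verdict: no listed reduction: x = 3/4 and upper {-3/7, 1/2} fail every I1-I6 pattern.

The tell: with t_0 = 8/7, factor the ratio over Q (C = 8/7, x = 3/4): negated roots = parameters.
Adjacent-term ratio: r(k) = (3/4) * (k-3/7) (k+1/2) / [(k+1) (k+1)] - rational; roots negated = parameters, x = (3/4), C = 8/7.


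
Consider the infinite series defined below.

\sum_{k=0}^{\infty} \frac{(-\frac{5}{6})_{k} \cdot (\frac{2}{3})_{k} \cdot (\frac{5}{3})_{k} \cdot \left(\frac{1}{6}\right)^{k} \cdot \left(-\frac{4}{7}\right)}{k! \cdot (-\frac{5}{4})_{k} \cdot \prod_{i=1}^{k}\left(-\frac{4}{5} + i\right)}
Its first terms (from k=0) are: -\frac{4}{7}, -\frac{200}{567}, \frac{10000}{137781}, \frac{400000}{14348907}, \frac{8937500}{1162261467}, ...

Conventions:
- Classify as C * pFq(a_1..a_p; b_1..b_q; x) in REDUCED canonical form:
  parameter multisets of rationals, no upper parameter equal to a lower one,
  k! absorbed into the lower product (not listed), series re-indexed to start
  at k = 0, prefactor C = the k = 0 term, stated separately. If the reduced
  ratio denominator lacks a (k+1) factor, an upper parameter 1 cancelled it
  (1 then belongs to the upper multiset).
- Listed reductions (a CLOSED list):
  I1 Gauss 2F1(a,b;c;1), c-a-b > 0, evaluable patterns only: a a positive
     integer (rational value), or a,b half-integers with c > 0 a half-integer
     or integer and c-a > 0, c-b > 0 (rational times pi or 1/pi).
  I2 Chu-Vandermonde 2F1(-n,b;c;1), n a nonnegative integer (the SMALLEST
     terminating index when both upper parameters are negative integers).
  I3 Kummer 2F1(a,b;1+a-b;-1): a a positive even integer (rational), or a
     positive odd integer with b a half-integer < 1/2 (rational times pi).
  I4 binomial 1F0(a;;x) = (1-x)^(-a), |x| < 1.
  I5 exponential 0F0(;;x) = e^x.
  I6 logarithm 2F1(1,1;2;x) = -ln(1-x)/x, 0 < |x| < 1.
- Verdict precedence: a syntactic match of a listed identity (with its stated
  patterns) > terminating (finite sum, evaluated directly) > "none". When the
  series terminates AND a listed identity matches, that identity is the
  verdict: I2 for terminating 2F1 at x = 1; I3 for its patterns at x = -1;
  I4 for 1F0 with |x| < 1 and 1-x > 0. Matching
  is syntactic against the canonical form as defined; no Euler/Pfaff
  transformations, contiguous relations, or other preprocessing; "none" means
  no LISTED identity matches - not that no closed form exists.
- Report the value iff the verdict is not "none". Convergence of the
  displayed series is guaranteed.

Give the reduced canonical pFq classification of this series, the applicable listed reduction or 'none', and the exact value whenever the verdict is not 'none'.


With C = -\frac{4}{7}: the canonical form is 3F2(-\frac{5}{6}, \frac{2}{3}, \frac{5}{3}; -\frac{5}{4}, \frac{1}{5}; \frac{1}{6}). Verdict: no listed reduction: x = \frac{1}{6} and upper {-\frac{5}{6}, \frac{2}{3}, \frac{5}{3}} fail every I1-I6 pattern.

Key step: t_0 being -\frac{4}{7}, the lower running product (C = -4/7) is a rising factorial.
Step ratio: r(k) = \frac{1}{6} * (k-\frac{5}{6}) (k+\frac{2}{3}) (k+\frac{5}{3}) / [(k-\frac{5}{4}) (k+\frac{1}{5}) (k+1)] - poly over poly, x = \frac{1}{6} from leading terms; C = -\frac{4}{7} at k = 0.


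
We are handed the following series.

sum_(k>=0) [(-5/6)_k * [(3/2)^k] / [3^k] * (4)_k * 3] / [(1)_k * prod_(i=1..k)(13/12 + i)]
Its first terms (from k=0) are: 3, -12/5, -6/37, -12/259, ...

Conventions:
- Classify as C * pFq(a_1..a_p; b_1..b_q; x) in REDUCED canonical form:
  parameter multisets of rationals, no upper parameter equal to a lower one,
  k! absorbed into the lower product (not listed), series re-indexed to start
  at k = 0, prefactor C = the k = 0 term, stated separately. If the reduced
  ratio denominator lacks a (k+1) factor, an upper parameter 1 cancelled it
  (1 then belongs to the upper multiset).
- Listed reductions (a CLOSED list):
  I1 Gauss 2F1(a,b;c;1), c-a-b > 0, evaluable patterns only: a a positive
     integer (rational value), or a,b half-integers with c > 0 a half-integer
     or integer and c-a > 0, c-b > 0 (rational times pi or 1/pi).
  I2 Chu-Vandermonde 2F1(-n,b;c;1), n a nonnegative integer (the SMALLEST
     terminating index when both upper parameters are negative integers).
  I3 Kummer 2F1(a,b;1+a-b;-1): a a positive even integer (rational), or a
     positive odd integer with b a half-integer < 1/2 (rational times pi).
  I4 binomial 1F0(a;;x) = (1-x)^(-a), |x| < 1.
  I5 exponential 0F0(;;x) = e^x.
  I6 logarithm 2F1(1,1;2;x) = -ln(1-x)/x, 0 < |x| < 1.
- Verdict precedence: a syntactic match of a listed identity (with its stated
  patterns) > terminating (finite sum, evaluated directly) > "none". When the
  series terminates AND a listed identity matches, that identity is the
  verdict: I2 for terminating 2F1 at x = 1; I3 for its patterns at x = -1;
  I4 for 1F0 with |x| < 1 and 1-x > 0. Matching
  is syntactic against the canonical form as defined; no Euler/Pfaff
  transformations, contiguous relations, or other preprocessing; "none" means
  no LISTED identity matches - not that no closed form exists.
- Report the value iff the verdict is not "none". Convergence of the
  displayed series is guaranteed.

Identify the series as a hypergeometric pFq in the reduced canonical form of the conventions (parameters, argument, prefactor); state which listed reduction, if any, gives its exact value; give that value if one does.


Key step: x = (1/2) and the lower running product (C = 3) is a rising factorial.
Ratio: r(k) = (1/2) * (k-5/6) (k+4) / [(k+25/12) (k+1)] - rational; roots negated = parameters, x = (1/2), C = 3.

Reduced: x = 1/2, 2F1, upper = {-5/6, 4}, lower = {25/12}, C = 3. Verdict: none. No listed pattern accepts 2F1(-5/6, 4; 25/12; 1/2).


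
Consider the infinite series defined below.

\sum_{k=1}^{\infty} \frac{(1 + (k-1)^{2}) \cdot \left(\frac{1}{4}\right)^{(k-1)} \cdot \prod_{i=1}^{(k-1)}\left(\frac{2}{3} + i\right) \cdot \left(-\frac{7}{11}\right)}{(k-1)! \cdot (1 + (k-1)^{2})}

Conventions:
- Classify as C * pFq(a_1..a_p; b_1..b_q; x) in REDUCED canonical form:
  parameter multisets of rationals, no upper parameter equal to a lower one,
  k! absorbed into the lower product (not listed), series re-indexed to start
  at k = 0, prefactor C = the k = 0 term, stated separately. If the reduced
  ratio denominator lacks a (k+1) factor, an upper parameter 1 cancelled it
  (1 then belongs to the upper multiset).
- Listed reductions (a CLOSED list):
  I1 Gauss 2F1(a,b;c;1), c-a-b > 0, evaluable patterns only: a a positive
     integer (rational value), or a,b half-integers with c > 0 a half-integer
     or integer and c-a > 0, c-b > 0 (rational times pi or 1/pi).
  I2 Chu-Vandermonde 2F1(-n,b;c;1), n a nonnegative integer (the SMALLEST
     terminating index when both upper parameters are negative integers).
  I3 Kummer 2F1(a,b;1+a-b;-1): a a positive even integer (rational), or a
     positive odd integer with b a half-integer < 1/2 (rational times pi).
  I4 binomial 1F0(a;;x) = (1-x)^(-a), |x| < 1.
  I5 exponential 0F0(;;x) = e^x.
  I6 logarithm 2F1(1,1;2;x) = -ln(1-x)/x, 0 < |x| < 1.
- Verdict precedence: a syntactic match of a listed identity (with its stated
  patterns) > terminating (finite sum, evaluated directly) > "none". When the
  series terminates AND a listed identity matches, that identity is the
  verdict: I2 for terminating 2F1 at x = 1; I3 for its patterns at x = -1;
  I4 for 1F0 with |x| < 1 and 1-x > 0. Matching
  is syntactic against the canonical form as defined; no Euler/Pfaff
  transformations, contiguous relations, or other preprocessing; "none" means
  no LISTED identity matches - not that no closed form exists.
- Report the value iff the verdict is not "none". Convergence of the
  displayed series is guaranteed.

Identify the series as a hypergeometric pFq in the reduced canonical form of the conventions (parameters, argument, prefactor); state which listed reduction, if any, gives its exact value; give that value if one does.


Classification (C = -\frac{7}{11}): 1F0 with upper {\frac{5}{3}}, lower {-}, argument x = \frac{1}{4}. Verdict: the I4 binomial reduction fires (the 1F0 binomial series: exponent -5/3, x = \frac{1}{4}). Value: \left(-\frac{7}{11}\right) \cdot \left(\frac{3}{4}\right)^{-\frac{5}{3}}.

Key step: from the first term -\frac{7}{11}: the factor k^2 + 1 cancels (top and bottom), leaving prefactor -7/11.
Step ratio: r(k) = \frac{1}{4} * (k+\frac{5}{3}) / [(k+1)] ; factor over Q: parameters, x = \frac{1}{4}, and C = -\frac{7}{11}.


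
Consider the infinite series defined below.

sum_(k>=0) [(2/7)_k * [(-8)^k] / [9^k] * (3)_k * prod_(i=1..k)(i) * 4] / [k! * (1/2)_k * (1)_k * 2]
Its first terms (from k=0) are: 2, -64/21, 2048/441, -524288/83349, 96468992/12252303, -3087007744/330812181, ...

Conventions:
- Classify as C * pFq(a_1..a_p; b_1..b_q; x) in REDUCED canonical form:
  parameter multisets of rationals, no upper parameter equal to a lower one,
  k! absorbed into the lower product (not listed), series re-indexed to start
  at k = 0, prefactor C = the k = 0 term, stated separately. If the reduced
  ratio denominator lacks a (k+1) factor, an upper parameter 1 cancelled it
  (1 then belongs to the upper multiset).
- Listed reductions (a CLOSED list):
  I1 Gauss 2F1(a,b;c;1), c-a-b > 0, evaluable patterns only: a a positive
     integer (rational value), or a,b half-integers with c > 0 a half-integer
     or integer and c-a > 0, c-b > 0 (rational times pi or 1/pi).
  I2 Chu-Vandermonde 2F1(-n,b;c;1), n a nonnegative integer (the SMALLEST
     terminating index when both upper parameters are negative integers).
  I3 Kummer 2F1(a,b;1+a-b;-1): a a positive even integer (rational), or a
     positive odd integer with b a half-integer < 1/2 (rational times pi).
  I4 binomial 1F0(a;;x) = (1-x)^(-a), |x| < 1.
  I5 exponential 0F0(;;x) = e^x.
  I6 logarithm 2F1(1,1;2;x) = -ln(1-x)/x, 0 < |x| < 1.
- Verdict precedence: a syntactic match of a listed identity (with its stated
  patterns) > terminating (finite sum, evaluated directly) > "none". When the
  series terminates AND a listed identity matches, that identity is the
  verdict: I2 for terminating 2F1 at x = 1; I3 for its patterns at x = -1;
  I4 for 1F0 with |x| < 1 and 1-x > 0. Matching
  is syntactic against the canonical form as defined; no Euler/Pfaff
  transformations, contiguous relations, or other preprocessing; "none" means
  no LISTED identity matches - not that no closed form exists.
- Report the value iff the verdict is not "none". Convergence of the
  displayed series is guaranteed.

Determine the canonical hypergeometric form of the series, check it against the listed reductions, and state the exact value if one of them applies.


Canonical form: C = 2 times 2F1 with upper {2/7, 3}, lower {1/2}, x = -8/9. Verdict: none (x = -8/9): each listed identity misses the multisets {2/7, 3} ; {1/2}.

Structural cue: from the first term 2: the running product (prefactor 2) telescopes to a rising factorial.
Step ratio: r(k) = (-8/9) * (k+2/7) (k+3) / [(k+1/2) (k+1)] - rational in k, leading ratio (-8/9); with t_0 = 2, classification follows.


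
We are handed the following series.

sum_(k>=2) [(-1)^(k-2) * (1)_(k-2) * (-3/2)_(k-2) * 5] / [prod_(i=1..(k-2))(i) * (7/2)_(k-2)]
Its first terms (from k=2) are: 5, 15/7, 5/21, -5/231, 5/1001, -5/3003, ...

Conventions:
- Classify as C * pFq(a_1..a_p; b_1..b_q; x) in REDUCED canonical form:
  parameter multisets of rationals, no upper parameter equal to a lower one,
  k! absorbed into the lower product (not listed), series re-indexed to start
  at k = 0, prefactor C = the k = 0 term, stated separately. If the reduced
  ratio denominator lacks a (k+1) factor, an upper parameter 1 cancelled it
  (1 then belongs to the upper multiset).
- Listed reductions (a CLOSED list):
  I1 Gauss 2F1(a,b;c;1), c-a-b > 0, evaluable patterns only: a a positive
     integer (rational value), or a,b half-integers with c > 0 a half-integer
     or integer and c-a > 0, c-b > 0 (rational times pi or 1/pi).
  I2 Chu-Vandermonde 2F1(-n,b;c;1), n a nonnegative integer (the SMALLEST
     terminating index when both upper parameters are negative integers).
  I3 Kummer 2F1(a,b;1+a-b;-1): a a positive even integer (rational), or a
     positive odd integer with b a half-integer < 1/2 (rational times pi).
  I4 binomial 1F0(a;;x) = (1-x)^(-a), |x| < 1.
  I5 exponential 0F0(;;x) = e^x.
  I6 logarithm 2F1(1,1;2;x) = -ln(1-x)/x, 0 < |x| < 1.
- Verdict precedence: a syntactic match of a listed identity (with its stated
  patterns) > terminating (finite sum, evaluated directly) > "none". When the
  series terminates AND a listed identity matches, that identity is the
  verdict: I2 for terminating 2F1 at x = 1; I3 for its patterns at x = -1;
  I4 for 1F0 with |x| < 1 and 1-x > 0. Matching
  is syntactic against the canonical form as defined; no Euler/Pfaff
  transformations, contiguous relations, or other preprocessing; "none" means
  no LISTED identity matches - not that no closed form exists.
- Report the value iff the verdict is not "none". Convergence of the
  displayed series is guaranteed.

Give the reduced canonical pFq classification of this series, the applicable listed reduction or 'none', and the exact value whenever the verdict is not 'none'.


Canonical form: C = 5 times 2F1 with upper {-3/2, 1}, lower {7/2}, x = -1. Verdict: Kummer (I3) matches (x = -1; c = 7/2 equals 1+a-b for upper {-3/2, 1}: listed pattern). Sum: (75/32) * pi.

The tell: from the first term 5: the product of the first k integers (C = 5) is k!.
Term ratio: r(k) = (-1) * (k-3/2) (k+1) / [(k+7/2) (k+1)] - rational; roots negated = parameters, x = (-1), C = 5.


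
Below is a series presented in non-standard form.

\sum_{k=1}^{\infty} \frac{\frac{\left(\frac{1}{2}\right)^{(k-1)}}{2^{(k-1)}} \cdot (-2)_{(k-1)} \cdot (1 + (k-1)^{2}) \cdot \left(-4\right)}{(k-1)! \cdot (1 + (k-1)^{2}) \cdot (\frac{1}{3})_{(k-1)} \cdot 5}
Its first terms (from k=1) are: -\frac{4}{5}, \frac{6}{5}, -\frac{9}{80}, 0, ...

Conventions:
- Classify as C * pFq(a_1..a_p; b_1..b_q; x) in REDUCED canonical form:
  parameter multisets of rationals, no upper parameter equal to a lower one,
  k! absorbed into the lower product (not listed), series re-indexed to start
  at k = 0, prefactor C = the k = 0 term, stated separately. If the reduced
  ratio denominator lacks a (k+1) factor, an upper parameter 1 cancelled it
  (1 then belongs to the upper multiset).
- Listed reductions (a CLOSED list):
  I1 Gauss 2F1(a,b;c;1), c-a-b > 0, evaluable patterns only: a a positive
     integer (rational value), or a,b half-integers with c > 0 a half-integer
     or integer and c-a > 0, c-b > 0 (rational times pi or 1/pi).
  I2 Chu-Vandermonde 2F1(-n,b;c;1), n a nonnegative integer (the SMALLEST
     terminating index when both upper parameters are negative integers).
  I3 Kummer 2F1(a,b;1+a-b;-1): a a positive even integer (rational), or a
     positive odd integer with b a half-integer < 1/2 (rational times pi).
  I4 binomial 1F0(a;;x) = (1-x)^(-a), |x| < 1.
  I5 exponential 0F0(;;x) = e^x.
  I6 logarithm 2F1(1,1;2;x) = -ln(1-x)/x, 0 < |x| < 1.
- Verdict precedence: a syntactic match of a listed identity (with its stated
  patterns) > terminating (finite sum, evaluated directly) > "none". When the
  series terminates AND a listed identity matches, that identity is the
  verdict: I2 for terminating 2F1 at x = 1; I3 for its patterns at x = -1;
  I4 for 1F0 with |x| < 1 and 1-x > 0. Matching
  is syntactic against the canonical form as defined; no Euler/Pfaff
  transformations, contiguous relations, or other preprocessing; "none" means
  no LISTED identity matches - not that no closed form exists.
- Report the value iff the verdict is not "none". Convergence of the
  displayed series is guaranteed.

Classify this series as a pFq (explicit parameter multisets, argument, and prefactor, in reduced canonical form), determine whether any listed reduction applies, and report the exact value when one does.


Reduced: x = \frac{1}{4}, 1F1, upper = {-2}, lower = {\frac{1}{3}}, C = -\frac{4}{5}. Verdict: terminating - the sum ends at index 2 because -2 is a negative integer; exact evaluation follows. Value: \frac{23}{80}.

Key step: from the first term -\frac{4}{5}: the two k-th powers (C = -4/5, x = 1/4) combine into one argument.
Adjacent-term ratio: r(k) = \frac{1}{4} * (k-2) / [(k+\frac{1}{3}) (k+1)] - rational in k, leading ratio \frac{1}{4}; with t_0 = -\frac{4}{5}, classification follows.


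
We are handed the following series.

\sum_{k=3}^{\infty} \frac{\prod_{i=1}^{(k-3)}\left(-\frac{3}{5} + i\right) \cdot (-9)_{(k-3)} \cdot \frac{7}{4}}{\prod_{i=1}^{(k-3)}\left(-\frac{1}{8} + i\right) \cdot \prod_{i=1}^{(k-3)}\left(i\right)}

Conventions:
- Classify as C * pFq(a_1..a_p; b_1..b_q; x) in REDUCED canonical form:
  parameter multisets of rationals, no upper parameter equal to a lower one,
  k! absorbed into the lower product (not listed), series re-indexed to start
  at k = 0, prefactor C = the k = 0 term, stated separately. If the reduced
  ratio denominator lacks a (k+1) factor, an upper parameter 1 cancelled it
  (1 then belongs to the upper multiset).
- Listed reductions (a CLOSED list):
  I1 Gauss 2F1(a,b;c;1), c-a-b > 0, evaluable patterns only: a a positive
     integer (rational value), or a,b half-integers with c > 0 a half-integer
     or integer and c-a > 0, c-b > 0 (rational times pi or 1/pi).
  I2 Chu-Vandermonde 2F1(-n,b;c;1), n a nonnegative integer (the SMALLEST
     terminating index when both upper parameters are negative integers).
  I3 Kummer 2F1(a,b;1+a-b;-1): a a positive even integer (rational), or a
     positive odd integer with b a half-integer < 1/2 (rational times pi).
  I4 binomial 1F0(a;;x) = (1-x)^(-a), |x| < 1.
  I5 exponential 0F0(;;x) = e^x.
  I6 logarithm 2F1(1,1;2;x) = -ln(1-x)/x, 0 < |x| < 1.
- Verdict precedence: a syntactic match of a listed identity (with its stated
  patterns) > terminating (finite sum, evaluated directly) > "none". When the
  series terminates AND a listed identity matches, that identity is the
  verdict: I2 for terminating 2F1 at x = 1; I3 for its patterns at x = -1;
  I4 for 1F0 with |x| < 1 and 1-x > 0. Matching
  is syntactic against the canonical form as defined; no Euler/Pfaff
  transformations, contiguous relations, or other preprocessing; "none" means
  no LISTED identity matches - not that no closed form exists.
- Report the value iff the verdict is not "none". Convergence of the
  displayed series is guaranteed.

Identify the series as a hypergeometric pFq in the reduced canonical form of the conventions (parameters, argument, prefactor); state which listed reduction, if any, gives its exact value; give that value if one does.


This is \frac{7}{4} * 2F1(-9, \frac{2}{5}; \frac{7}{8}; 1) in reduced canonical form. Verdict at x = 1: Vandermonde's identity (I2) matches (terminating 2F1 at x = 1 with n = 9, b = 2/5, c = \frac{7}{8}). Value: \frac{8512879216013}{20204492187500}.

Structural cue: x = 1 and the lower running product (C = 7/4) is a rising factorial.
Term ratio: r(k) = 1 * (k-9) (k+\frac{2}{5}) / [(k+\frac{7}{8}) (k+1)] - rational in k. x = 1; t_0 = \frac{7}{4}; negate the roots.


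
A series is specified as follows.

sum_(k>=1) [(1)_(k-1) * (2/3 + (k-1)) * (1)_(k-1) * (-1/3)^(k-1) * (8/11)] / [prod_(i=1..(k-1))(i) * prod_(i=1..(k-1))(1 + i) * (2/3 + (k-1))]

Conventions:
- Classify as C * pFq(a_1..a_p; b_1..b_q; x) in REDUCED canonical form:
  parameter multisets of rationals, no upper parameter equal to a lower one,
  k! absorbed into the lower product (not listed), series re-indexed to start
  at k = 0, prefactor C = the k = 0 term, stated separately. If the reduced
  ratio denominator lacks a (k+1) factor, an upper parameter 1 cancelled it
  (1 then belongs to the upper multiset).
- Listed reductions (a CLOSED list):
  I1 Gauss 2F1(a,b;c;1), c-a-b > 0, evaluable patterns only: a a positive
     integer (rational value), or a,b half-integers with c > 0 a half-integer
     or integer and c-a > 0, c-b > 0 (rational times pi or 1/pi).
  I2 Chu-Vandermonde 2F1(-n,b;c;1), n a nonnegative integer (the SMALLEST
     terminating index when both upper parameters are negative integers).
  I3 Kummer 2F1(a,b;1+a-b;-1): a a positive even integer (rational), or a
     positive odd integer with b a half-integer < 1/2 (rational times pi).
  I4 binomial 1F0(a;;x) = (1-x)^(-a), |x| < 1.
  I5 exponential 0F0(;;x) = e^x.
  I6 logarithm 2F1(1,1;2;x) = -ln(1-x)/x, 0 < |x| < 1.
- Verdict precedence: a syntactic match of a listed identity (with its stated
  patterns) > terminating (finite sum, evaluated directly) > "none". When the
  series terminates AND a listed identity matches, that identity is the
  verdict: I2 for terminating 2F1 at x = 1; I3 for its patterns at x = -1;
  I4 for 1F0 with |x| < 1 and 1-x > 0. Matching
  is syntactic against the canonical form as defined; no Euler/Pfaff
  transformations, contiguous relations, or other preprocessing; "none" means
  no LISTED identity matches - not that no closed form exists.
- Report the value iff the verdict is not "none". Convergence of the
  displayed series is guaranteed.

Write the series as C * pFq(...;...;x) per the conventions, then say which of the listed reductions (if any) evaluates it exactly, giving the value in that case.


The tell: x = (-1/3) and the product of the first k integers (C = 8/11, x = -1/3) is k!.
Adjacent-term ratio: r(k) = (-1/3) * (k+1) (k+1) / [(k+2) (k+1)] - rational; roots negated = parameters, x = (-1/3), C = 8/11.

With C = 8/11: the canonical form is 2F1(1, 1; 2; -1/3). Verdict: the logarithmic series (I6) applies (the logarithm: parameters (1,1;2), x = -1/3). Its exact value is (24/11) * ln(4/3).
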